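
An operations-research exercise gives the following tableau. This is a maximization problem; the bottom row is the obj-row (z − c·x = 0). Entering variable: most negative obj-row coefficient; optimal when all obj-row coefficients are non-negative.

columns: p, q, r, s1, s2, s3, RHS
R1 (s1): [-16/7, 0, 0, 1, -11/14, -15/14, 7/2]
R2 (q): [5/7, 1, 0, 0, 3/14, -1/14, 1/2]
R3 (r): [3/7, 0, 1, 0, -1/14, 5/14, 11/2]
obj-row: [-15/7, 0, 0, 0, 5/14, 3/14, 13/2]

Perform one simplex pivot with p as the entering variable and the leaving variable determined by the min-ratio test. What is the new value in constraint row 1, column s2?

Ratio test on column p — row 1: entry -16/7 ≤ 0; row 2: (1/2)/(5/7) = 7/10; row 3: (11/2)/(3/7) = 77/6. Minimum is 7/10 at row 2 (q leaves); pivot element 5/7.
Divide row 2 by 5/7; eliminate column p from the other rows.
Row 1 update in column s2: -11/14 − (-16/7)·(3/10) = -1/10.

-1/10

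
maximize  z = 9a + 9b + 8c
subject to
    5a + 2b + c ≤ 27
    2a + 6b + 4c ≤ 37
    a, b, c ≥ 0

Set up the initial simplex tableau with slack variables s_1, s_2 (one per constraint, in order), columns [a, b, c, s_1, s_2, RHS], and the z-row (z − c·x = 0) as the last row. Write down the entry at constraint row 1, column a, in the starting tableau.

5

Constraint 1 has coefficient 5 on a.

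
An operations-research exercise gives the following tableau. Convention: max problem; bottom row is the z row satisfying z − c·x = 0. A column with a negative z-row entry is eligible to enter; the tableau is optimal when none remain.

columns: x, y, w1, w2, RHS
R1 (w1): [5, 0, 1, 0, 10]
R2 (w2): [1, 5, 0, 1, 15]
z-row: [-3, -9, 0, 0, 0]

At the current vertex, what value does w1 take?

w1 is basic (row 1); its value is the RHS of that row, 10.

10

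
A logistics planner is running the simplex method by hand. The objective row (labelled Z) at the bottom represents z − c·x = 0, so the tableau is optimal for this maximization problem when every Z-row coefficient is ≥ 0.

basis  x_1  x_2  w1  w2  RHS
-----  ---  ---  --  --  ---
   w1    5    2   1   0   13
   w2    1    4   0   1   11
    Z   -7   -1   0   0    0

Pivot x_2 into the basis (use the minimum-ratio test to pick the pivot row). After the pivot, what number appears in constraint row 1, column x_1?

Ratio test on column x_2 — row 1: 13/2 = 13/2; row 2: 11/4 = 11/4. Minimum is 11/4 at row 2 (w2 leaves); pivot element 4.
Divide row 2 by 4; eliminate column x_2 from the other rows.
Row 1 update in column x_1: 5 − 2·(1/4) = 9/2.

9/2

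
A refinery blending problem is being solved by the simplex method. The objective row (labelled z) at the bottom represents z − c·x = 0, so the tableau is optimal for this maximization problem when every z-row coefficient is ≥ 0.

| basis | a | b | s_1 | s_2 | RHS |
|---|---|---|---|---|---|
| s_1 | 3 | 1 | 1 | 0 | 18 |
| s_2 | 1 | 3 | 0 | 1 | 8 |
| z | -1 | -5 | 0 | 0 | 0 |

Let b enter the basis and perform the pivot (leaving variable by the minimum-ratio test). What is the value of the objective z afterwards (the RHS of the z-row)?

40/3

Ratio test on column b — row 1: 18/1 = 18; row 2: 8/3 = 8/3. Minimum is 8/3 at row 2 (s_2 leaves); pivot element 3.
Pivot on row 2; the z-row RHS becomes 0 − (-5)·(8/3) = 40/3.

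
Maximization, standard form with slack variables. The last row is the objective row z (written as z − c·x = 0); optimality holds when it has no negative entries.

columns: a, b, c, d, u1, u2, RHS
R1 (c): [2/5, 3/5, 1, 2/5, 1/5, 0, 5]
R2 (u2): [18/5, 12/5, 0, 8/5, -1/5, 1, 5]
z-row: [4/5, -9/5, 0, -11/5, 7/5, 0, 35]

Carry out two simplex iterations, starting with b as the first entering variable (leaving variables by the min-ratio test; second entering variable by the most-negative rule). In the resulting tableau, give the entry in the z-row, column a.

Ratio test on column b — row 1: 5/(3/5) = 25/3; row 2: 5/(12/5) = 25/12. Minimum is 25/12 at row 2 (u2 leaves); pivot element 12/5.
Divide row 2 by 12/5; eliminate column b from the other rows.
Second iteration: most negative z-row entry is -1 in column d, so d enters.
Ratio test on column d — row 1: entry 0 ≤ 0; row 2: (25/12)/(2/3) = 25/8. Minimum is 25/8 at row 2 (b leaves); pivot element 2/3.
Divide row 2 by 2/3; eliminate column d from the other rows.
After both pivots, the entry at the z-row, column a is 23/4.

23/4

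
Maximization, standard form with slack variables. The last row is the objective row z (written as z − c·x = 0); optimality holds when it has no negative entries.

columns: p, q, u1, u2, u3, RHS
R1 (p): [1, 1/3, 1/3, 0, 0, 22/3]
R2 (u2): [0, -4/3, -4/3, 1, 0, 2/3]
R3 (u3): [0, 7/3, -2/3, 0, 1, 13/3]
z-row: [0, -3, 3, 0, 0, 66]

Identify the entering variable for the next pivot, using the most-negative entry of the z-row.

q

Negative z-row entries: q: -3.
The most negative is -3 in column q, so q enters.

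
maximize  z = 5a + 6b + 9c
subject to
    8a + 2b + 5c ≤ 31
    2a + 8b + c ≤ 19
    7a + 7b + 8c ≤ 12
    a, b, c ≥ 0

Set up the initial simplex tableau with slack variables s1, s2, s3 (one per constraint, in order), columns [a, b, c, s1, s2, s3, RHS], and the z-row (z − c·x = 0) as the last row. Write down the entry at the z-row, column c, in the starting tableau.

The z-row carries the negated objective coefficients: the c entry is -9.

-9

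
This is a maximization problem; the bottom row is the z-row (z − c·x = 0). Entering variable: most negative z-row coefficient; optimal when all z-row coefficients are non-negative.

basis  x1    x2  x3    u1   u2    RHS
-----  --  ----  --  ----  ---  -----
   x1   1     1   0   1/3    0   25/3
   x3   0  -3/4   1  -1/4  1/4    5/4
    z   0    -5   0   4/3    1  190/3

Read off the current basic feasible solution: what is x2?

x2 is not in the basis, so in the current basic feasible solution x2 = 0.

0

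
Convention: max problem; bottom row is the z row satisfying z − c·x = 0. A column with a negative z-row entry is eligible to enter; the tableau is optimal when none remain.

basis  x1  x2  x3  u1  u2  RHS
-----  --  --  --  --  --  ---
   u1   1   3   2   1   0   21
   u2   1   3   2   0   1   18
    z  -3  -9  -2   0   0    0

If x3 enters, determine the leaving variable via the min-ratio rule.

Column x3 entries and ratios — u1: 21/2 = 21/2; u2: 18/2 = 9.
Smallest ratio is 9 in the row of u2, so u2 leaves.

u2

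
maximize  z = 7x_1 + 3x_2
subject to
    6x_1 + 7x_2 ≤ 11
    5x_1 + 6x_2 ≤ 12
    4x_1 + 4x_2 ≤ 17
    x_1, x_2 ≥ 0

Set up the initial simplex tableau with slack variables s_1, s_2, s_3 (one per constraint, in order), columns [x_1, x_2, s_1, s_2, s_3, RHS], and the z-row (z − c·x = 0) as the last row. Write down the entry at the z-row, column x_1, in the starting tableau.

The z-row carries the negated objective coefficients: the x_1 entry is -7.

-7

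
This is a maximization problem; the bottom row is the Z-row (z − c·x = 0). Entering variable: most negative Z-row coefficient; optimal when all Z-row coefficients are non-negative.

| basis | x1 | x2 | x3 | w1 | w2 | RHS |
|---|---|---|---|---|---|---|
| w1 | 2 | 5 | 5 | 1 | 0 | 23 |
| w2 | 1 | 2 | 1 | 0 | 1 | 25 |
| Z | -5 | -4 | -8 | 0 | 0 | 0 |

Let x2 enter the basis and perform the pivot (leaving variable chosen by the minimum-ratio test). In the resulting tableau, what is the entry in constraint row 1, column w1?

Ratio test on column x2 — row 1: 23/5 = 23/5; row 2: 25/2 = 25/2. Minimum is 23/5 at row 1 (w1 leaves); pivot element 5.
Divide row 1 by 5; eliminate column x2 from the other rows.
In the new row 1, the w1 entry is the old entry divided by the pivot: 1/5 = 1/5.

1/5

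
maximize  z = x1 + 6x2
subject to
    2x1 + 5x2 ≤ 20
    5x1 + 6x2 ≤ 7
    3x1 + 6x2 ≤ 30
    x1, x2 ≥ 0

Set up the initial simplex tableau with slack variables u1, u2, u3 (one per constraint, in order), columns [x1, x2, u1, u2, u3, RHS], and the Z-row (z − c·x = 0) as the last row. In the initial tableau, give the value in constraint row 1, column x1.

2

Constraint 1 has coefficient 2 on x1.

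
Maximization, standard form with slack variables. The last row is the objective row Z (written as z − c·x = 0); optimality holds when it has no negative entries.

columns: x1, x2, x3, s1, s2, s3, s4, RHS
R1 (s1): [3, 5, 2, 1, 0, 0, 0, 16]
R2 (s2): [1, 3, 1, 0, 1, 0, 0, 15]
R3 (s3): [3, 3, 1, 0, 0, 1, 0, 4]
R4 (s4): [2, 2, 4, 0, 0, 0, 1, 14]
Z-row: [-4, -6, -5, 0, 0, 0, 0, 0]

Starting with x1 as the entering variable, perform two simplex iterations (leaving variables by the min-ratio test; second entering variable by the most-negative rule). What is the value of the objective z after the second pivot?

89/5

Ratio test on column x1 — row 1: 16/3 = 16/3; row 2: 15/1 = 15; row 3: 4/3 = 4/3; row 4: 14/2 = 7. Minimum is 4/3 at row 3 (s3 leaves); pivot element 3.
Pivot on row 3; the Z-row RHS becomes 0 − (-4)·(4/3) = 16/3.
Next entering variable (most negative Z-row entry -11/3): x3.
Ratio test on column x3 — row 1: 12/1 = 12; row 2: (41/3)/(2/3) = 41/2; row 3: (4/3)/(1/3) = 4; row 4: (34/3)/(10/3) = 17/5. Minimum is 17/5 at row 4 (s4 leaves); pivot element 10/3.
After the second pivot the Z-row RHS is 16/3 − (-11/3)·(17/5) = 89/5.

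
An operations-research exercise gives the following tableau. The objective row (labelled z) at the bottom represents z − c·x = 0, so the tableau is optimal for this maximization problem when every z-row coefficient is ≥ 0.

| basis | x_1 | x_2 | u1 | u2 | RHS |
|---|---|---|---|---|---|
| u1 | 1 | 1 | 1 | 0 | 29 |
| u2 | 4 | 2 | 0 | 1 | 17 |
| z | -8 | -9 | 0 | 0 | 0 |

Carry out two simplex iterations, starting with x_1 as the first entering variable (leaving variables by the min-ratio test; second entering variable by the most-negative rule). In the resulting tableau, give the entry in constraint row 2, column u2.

1/2

Ratio test on column x_1 — row 1: 29/1 = 29; row 2: 17/4 = 17/4. Minimum is 17/4 at row 2 (u2 leaves); pivot element 4.
Divide row 2 by 4; eliminate column x_1 from the other rows.
Second iteration: most negative z-row entry is -5 in column x_2, so x_2 enters.
Ratio test on column x_2 — row 1: (99/4)/(1/2) = 99/2; row 2: (17/4)/(1/2) = 17/2. Minimum is 17/2 at row 2 (x_1 leaves); pivot element 1/2.
Divide row 2 by 1/2; eliminate column x_2 from the other rows.
After both pivots, the entry at constraint row 2, column u2 is 1/2.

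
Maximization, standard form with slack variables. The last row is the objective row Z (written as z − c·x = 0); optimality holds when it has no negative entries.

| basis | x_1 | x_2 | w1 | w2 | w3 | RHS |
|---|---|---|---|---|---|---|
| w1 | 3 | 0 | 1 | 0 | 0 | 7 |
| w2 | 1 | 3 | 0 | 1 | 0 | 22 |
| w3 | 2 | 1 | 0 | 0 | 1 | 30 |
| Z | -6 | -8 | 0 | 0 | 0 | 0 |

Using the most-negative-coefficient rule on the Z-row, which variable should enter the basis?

Negative Z-row entries: x_1: -6, x_2: -8.
The most negative is -8 in column x_2, so x_2 enters.

x_2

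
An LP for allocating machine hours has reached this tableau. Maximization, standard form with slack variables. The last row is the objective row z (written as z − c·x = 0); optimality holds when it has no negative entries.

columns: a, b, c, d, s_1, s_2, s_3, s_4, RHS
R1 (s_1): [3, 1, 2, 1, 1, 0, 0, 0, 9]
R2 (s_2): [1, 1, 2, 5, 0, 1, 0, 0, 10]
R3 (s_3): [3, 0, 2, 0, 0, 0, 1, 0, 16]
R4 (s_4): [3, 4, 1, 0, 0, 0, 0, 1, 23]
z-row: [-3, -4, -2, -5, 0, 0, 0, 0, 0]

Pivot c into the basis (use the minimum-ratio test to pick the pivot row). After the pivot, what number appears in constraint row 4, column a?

Ratio test on column c — row 1: 9/2 = 9/2; row 2: 10/2 = 5; row 3: 16/2 = 8; row 4: 23/1 = 23. Minimum is 9/2 at row 1 (s_1 leaves); pivot element 2.
Divide row 1 by 2; eliminate column c from the other rows.
Row 4 update in column a: 3 − 1·(3/2) = 3/2.

3/2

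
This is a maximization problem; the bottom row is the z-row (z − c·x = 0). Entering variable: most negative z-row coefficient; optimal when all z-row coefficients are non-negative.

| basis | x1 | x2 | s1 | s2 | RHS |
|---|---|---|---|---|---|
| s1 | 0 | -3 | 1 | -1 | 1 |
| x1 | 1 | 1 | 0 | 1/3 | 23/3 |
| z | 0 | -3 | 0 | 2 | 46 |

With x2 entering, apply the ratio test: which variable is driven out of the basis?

Column x2 entries and ratios — s1: -3 ≤ 0, skip; x1: (23/3)/1 = 23/3.
Smallest ratio is 23/3 in the row of x1, so x1 leaves.

x1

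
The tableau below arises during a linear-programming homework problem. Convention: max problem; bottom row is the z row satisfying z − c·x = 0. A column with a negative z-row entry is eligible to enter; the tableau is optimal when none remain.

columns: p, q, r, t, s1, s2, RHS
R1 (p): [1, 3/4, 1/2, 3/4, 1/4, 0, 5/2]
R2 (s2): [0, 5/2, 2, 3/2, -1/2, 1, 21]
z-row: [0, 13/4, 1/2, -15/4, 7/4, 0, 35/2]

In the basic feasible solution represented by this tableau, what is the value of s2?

s2 is basic (row 2); its value is the RHS of that row, 21.

21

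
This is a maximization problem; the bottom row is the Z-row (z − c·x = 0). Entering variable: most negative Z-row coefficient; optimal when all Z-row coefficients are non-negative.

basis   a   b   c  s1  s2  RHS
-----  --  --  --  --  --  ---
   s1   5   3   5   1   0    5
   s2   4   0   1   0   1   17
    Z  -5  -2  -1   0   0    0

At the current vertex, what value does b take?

0

b is not in the basis, so in the current basic feasible solution b = 0.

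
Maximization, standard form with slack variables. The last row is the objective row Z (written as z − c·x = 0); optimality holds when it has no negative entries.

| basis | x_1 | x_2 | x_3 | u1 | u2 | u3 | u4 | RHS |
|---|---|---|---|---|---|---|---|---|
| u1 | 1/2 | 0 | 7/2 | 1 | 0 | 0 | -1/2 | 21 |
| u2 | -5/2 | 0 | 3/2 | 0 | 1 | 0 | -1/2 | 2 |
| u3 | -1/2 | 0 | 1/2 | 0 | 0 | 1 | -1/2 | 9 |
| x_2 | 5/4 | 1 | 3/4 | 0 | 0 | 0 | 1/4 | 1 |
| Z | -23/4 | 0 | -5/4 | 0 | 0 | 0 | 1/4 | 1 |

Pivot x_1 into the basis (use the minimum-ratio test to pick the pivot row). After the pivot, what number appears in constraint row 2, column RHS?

4

Ratio test on column x_1 — row 1: 21/(1/2) = 42; row 2: entry -5/2 ≤ 0; row 3: entry -1/2 ≤ 0; row 4: 1/(5/4) = 4/5. Minimum is 4/5 at row 4 (x_2 leaves); pivot element 5/4.
Divide row 4 by 5/4; eliminate column x_1 from the other rows.
Row 2 update in column RHS: 2 − (-5/2)·(4/5) = 4.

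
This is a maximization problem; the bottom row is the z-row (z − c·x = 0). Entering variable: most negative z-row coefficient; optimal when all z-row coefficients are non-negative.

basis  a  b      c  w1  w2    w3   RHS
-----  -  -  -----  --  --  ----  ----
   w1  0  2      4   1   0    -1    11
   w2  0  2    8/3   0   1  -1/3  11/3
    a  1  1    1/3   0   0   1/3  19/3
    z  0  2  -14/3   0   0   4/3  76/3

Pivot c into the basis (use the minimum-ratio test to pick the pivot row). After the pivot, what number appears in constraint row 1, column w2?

-3/2

Ratio test on column c — row 1: 11/4 = 11/4; row 2: (11/3)/(8/3) = 11/8; row 3: (19/3)/(1/3) = 19. Minimum is 11/8 at row 2 (w2 leaves); pivot element 8/3.
Divide row 2 by 8/3; eliminate column c from the other rows.
Row 1 update in column w2: 0 − 4·(3/8) = -3/2.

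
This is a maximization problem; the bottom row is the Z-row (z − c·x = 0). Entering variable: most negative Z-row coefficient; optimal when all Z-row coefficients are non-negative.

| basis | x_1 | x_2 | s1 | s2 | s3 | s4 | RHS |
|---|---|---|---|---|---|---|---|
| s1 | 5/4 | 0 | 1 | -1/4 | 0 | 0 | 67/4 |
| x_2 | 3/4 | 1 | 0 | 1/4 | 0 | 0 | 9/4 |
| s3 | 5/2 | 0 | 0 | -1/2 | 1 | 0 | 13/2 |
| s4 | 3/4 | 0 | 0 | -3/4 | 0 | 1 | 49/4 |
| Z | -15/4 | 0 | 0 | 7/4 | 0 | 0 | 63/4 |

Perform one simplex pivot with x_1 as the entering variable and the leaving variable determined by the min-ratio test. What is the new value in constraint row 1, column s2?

0

Ratio test on column x_1 — row 1: (67/4)/(5/4) = 67/5; row 2: (9/4)/(3/4) = 3; row 3: (13/2)/(5/2) = 13/5; row 4: (49/4)/(3/4) = 49/3. Minimum is 13/5 at row 3 (s3 leaves); pivot element 5/2.
Divide row 3 by 5/2; eliminate column x_1 from the other rows.
Row 1 update in column s2: -1/4 − (5/4)·(-1/5) = 0.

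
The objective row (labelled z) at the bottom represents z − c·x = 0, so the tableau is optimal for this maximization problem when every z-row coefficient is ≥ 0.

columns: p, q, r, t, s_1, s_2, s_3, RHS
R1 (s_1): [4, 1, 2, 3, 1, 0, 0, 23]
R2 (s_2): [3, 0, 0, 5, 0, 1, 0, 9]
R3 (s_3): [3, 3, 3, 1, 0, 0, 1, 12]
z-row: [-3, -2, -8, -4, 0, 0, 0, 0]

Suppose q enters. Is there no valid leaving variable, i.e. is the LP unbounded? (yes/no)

no

Column q has positive entries in row(s) 1, 3, so the ratio test bounds it — not unbounded.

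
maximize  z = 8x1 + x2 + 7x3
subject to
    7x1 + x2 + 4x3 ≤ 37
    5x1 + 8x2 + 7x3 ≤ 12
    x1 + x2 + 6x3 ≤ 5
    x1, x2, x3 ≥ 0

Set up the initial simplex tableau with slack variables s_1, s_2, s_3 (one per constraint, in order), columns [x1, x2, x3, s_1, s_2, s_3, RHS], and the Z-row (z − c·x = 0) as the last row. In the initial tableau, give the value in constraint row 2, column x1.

Constraint 2 has coefficient 5 on x1.

5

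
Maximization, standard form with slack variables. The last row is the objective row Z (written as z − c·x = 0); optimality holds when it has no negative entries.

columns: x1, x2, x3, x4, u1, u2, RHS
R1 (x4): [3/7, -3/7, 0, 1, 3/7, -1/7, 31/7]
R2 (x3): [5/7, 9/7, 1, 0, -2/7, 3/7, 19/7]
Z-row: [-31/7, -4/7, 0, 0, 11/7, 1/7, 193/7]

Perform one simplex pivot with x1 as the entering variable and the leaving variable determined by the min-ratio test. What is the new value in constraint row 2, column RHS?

Ratio test on column x1 — row 1: (31/7)/(3/7) = 31/3; row 2: (19/7)/(5/7) = 19/5. Minimum is 19/5 at row 2 (x3 leaves); pivot element 5/7.
Divide row 2 by 5/7; eliminate column x1 from the other rows.
In the new row 2, the RHS entry is the old entry divided by the pivot: (19/7)/(5/7) = 19/5.

19/5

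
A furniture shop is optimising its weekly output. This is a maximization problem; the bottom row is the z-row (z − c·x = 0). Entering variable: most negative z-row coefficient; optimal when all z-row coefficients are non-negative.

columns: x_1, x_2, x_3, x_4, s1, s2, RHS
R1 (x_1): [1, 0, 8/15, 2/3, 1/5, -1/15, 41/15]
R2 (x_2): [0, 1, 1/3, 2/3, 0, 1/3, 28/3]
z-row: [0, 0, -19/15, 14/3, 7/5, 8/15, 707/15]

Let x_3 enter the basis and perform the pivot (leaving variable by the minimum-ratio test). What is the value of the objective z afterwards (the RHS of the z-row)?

429/8

Ratio test on column x_3 — row 1: (41/15)/(8/15) = 41/8; row 2: (28/3)/(1/3) = 28. Minimum is 41/8 at row 1 (x_1 leaves); pivot element 8/15.
Pivot on row 1; the z-row RHS becomes 707/15 − (-19/15)·(41/8) = 429/8.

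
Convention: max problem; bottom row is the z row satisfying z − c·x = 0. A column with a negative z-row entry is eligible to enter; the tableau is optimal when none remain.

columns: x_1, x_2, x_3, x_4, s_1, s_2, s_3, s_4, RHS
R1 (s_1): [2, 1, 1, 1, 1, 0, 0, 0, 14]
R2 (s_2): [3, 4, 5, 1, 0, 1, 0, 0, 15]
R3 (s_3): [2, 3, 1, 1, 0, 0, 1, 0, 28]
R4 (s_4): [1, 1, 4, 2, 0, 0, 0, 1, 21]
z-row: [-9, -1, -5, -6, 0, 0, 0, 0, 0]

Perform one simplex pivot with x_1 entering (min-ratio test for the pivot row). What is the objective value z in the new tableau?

45

Ratio test on column x_1 — row 1: 14/2 = 7; row 2: 15/3 = 5; row 3: 28/2 = 14; row 4: 21/1 = 21. Minimum is 5 at row 2 (s_2 leaves); pivot element 3.
Pivot on row 2; the z-row RHS becomes 0 − (-9)·5 = 45.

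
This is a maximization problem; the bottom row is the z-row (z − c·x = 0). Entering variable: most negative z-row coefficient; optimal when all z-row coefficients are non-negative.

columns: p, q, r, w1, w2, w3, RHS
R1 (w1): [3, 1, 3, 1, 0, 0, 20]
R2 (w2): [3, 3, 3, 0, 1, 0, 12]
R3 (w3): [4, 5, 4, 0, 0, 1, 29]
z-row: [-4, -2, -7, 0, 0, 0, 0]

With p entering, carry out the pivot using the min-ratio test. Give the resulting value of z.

16

Ratio test on column p — row 1: 20/3 = 20/3; row 2: 12/3 = 4; row 3: 29/4 = 29/4. Minimum is 4 at row 2 (w2 leaves); pivot element 3.
Pivot on row 2; the z-row RHS becomes 0 − (-4)·4 = 16.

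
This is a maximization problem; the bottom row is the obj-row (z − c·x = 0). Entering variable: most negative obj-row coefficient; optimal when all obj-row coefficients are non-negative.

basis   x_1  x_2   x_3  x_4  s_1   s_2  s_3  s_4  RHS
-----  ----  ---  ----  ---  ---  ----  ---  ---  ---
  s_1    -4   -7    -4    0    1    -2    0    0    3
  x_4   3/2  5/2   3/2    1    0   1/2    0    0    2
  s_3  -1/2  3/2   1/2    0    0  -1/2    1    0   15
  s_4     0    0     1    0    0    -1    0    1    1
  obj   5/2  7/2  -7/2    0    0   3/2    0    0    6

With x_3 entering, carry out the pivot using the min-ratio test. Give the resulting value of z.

Ratio test on column x_3 — row 1: entry -4 ≤ 0; row 2: 2/(3/2) = 4/3; row 3: 15/(1/2) = 30; row 4: 1/1 = 1. Minimum is 1 at row 4 (s_4 leaves); pivot element 1.
Pivot on row 4; the obj-row RHS becomes 6 − (-7/2)·1 = 19/2.

19/2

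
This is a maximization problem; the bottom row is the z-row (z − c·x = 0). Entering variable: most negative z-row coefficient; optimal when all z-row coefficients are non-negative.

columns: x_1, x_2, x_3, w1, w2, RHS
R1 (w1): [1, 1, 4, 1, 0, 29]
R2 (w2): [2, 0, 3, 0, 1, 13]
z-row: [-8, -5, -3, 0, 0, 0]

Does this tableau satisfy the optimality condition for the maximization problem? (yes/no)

The z-row has a negative entry -8 in column x_1, so it is not optimal.

no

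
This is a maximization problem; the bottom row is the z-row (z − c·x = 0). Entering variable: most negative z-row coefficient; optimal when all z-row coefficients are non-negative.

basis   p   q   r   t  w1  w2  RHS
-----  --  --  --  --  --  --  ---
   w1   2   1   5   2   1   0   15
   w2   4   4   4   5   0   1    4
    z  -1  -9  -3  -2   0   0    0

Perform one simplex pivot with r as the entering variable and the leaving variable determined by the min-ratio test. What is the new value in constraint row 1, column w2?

-5/4

Ratio test on column r — row 1: 15/5 = 3; row 2: 4/4 = 1. Minimum is 1 at row 2 (w2 leaves); pivot element 4.
Divide row 2 by 4; eliminate column r from the other rows.
Row 1 update in column w2: 0 − 5·(1/4) = -5/4.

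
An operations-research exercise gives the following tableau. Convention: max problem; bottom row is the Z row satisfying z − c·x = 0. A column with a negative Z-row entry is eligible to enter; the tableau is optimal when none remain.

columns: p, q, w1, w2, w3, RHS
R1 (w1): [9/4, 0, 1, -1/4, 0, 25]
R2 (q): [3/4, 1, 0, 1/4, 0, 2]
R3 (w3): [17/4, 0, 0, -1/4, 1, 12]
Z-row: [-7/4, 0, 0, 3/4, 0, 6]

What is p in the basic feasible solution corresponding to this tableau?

0

p is not in the basis, so in the current basic feasible solution p = 0.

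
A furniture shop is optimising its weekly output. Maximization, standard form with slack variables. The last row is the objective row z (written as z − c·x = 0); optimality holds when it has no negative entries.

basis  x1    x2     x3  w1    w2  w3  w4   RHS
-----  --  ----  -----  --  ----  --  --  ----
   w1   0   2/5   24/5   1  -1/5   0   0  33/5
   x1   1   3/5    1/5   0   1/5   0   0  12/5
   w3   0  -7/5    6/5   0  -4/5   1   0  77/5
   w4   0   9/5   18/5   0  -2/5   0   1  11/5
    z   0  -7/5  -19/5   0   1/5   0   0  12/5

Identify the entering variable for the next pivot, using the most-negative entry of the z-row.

x3

Negative z-row entries: x2: -7/5, x3: -19/5.
The most negative is -19/5 in column x3, so x3 enters.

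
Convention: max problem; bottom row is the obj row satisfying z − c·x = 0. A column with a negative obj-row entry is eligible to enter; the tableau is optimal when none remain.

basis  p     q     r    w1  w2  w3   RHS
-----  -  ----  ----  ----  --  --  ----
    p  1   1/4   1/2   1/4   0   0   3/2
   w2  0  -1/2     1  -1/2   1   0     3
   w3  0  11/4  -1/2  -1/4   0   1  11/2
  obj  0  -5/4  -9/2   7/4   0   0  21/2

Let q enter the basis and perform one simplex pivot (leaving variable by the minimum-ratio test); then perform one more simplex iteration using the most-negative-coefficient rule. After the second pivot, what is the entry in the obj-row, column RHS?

Ratio test on column q — row 1: (3/2)/(1/4) = 6; row 2: entry -1/2 ≤ 0; row 3: (11/2)/(11/4) = 2. Minimum is 2 at row 3 (w3 leaves); pivot element 11/4.
Divide row 3 by 11/4; eliminate column q from the other rows.
Second iteration: most negative obj-row entry is -52/11 in column r, so r enters.
Ratio test on column r — row 1: 1/(6/11) = 11/6; row 2: 4/(10/11) = 22/5; row 3: entry -2/11 ≤ 0. Minimum is 11/6 at row 1 (p leaves); pivot element 6/11.
Divide row 1 by 6/11; eliminate column r from the other rows.
After both pivots, the entry at the obj-row, column RHS is 65/3.

65/3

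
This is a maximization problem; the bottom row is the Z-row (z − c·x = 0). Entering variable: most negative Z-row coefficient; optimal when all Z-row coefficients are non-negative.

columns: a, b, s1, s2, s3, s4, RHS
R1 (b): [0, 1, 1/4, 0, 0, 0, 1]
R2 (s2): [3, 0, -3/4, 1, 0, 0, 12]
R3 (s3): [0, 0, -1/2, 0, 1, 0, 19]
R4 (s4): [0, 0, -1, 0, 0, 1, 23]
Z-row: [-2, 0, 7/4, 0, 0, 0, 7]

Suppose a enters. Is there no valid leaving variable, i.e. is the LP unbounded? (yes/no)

Column a has positive entries in row(s) 2, so the ratio test bounds it — not unbounded.

no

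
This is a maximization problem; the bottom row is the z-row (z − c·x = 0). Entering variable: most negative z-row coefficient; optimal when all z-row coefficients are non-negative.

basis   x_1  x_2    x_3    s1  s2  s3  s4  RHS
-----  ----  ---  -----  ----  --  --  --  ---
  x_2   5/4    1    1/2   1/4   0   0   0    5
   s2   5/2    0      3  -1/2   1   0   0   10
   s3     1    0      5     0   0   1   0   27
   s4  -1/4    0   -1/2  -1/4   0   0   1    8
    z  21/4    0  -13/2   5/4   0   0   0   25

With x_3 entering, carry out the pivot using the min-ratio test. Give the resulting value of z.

Ratio test on column x_3 — row 1: 5/(1/2) = 10; row 2: 10/3 = 10/3; row 3: 27/5 = 27/5; row 4: entry -1/2 ≤ 0. Minimum is 10/3 at row 2 (s2 leaves); pivot element 3.
Pivot on row 2; the z-row RHS becomes 25 − (-13/2)·(10/3) = 140/3.

140/3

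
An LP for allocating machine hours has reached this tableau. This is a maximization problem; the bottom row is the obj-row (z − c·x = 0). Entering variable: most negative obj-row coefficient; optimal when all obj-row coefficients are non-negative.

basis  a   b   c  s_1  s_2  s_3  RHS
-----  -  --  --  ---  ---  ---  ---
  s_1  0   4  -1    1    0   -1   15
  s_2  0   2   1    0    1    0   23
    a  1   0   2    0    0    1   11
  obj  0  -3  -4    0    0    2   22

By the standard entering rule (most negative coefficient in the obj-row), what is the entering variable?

c

Negative obj-row entries: b: -3, c: -4.
The most negative is -4 in column c, so c enters.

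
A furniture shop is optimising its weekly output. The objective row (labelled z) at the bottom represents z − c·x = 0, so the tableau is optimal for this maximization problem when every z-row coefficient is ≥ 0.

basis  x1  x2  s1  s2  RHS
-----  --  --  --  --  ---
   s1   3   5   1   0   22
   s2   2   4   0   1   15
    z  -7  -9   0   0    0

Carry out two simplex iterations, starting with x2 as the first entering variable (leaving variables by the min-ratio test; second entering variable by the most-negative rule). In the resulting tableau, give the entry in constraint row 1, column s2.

-5/2

Ratio test on column x2 — row 1: 22/5 = 22/5; row 2: 15/4 = 15/4. Minimum is 15/4 at row 2 (s2 leaves); pivot element 4.
Divide row 2 by 4; eliminate column x2 from the other rows.
Second iteration: most negative z-row entry is -5/2 in column x1, so x1 enters.
Ratio test on column x1 — row 1: (13/4)/(1/2) = 13/2; row 2: (15/4)/(1/2) = 15/2. Minimum is 13/2 at row 1 (s1 leaves); pivot element 1/2.
Divide row 1 by 1/2; eliminate column x1 from the other rows.
After both pivots, the entry at constraint row 1, column s2 is -5/2.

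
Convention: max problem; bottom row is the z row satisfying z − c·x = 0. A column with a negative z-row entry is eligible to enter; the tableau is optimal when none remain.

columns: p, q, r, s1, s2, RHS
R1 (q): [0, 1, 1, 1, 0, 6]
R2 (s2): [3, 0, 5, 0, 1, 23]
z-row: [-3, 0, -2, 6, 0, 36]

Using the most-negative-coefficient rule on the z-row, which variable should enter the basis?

Negative z-row entries: p: -3, r: -2.
The most negative is -3 in column p, so p enters.

p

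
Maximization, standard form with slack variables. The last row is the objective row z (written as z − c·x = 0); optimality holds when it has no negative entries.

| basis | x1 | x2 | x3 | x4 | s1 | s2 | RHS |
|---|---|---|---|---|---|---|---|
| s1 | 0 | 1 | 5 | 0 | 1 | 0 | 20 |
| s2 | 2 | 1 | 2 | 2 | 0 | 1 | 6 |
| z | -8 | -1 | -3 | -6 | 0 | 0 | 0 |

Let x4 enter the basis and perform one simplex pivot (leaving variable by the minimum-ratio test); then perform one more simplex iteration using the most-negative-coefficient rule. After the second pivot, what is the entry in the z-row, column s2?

4

Ratio test on column x4 — row 1: entry 0 ≤ 0; row 2: 6/2 = 3. Minimum is 3 at row 2 (s2 leaves); pivot element 2.
Divide row 2 by 2; eliminate column x4 from the other rows.
Second iteration: most negative z-row entry is -2 in column x1, so x1 enters.
Ratio test on column x1 — row 1: entry 0 ≤ 0; row 2: 3/1 = 3. Minimum is 3 at row 2 (x4 leaves); pivot element 1.
Divide row 2 by 1; eliminate column x1 from the other rows.
After both pivots, the entry at the z-row, column s2 is 4.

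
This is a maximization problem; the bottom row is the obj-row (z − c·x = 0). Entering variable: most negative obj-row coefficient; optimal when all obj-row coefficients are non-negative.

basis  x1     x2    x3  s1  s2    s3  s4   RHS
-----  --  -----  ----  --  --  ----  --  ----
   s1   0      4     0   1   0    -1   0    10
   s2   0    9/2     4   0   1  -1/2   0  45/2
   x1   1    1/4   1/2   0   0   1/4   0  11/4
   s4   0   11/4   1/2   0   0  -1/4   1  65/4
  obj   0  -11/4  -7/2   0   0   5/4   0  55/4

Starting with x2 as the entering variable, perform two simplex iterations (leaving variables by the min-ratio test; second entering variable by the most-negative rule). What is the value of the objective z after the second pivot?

Ratio test on column x2 — row 1: 10/4 = 5/2; row 2: (45/2)/(9/2) = 5; row 3: (11/4)/(1/4) = 11; row 4: (65/4)/(11/4) = 65/11. Minimum is 5/2 at row 1 (s1 leaves); pivot element 4.
Pivot on row 1; the obj-row RHS becomes 55/4 − (-11/4)·(5/2) = 165/8.
Next entering variable (most negative obj-row entry -7/2): x3.
Ratio test on column x3 — row 1: entry 0 ≤ 0; row 2: (45/4)/4 = 45/16; row 3: (17/8)/(1/2) = 17/4; row 4: (75/8)/(1/2) = 75/4. Minimum is 45/16 at row 2 (s2 leaves); pivot element 4.
After the second pivot the obj-row RHS is 165/8 − (-7/2)·(45/16) = 975/32.

975/32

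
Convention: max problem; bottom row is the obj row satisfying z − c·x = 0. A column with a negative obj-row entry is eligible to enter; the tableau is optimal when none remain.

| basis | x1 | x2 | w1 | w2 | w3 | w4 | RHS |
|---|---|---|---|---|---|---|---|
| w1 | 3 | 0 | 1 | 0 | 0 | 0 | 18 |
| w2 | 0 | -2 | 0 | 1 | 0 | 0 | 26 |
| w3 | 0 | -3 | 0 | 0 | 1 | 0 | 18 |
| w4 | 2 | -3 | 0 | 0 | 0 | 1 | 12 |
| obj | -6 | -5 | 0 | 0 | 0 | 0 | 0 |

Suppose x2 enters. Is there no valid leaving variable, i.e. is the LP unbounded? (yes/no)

yes

Every constraint-row entry in column x2 is ≤ 0, so increasing x2 is unbounded.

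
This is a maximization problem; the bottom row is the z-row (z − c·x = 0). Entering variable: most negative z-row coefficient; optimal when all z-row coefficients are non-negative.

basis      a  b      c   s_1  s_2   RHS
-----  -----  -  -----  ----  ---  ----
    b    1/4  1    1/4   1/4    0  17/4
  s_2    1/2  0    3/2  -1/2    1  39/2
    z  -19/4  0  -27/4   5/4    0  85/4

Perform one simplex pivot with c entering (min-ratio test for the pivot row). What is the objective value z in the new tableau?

Ratio test on column c — row 1: (17/4)/(1/4) = 17; row 2: (39/2)/(3/2) = 13. Minimum is 13 at row 2 (s_2 leaves); pivot element 3/2.
Pivot on row 2; the z-row RHS becomes 85/4 − (-27/4)·13 = 109.

109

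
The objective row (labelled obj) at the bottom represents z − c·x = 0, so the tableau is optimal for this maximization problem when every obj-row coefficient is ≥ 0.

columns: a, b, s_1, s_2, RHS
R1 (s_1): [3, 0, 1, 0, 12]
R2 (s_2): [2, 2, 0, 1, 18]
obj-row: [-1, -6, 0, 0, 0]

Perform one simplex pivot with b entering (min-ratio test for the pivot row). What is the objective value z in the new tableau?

Ratio test on column b — row 1: entry 0 ≤ 0; row 2: 18/2 = 9. Minimum is 9 at row 2 (s_2 leaves); pivot element 2.
Pivot on row 2; the obj-row RHS becomes 0 − (-6)·9 = 54.

54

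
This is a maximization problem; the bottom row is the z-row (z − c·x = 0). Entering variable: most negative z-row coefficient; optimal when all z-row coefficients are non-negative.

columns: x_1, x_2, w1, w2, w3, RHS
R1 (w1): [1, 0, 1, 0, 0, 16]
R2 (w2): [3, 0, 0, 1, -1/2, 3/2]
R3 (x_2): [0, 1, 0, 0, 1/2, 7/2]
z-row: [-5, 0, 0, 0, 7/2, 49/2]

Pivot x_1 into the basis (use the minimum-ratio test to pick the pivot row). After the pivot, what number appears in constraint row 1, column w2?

Ratio test on column x_1 — row 1: 16/1 = 16; row 2: (3/2)/3 = 1/2; row 3: entry 0 ≤ 0. Minimum is 1/2 at row 2 (w2 leaves); pivot element 3.
Divide row 2 by 3; eliminate column x_1 from the other rows.
Row 1 update in column w2: 0 − 1·(1/3) = -1/3.

-1/3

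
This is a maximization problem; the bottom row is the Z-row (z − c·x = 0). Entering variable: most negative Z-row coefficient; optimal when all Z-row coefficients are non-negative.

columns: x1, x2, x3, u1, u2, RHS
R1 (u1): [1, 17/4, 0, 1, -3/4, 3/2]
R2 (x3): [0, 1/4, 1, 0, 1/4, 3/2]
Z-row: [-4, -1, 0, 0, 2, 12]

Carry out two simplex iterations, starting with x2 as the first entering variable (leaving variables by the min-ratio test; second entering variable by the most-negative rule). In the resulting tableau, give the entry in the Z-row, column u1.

4

Ratio test on column x2 — row 1: (3/2)/(17/4) = 6/17; row 2: (3/2)/(1/4) = 6. Minimum is 6/17 at row 1 (u1 leaves); pivot element 17/4.
Divide row 1 by 17/4; eliminate column x2 from the other rows.
Second iteration: most negative Z-row entry is -64/17 in column x1, so x1 enters.
Ratio test on column x1 — row 1: (6/17)/(4/17) = 3/2; row 2: entry -1/17 ≤ 0. Minimum is 3/2 at row 1 (x2 leaves); pivot element 4/17.
Divide row 1 by 4/17; eliminate column x1 from the other rows.
After both pivots, the entry at the Z-row, column u1 is 4.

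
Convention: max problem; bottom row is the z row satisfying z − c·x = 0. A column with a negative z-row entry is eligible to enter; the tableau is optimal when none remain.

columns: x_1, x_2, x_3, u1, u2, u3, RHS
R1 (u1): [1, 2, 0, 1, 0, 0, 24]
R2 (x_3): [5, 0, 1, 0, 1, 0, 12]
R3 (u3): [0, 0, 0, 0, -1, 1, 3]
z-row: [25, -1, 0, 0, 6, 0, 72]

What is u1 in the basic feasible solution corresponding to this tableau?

u1 is basic (row 1); its value is the RHS of that row, 24.

24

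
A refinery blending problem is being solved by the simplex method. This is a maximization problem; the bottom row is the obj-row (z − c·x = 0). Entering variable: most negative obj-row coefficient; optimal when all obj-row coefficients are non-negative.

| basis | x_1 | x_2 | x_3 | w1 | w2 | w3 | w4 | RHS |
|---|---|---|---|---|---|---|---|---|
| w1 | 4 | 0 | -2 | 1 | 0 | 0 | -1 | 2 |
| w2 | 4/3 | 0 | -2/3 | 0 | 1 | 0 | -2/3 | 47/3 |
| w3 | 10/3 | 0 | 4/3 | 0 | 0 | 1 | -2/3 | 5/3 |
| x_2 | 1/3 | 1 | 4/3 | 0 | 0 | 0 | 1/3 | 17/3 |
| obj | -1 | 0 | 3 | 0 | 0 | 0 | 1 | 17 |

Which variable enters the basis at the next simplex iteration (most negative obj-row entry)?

x_1

Negative obj-row entries: x_1: -1.
The most negative is -1 in column x_1, so x_1 enters.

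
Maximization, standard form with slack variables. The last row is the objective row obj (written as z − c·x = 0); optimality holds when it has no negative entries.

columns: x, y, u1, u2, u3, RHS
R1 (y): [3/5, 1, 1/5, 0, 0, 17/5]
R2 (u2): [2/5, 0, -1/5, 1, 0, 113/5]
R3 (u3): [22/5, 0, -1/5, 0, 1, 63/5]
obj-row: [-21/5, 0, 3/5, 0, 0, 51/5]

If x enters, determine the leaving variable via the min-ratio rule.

Column x entries and ratios — y: (17/5)/(3/5) = 17/3; u2: (113/5)/(2/5) = 113/2; u3: (63/5)/(22/5) = 63/22.
Smallest ratio is 63/22 in the row of u3, so u3 leaves.

u3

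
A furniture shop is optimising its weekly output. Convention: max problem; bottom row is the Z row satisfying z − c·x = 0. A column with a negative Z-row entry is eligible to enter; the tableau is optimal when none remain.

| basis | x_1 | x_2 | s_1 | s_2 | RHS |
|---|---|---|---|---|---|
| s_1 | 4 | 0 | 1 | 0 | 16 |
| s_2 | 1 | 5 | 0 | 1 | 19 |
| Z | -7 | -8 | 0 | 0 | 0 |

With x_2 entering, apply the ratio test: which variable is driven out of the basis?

Column x_2 entries and ratios — s_1: 0 ≤ 0, skip; s_2: 19/5 = 19/5.
Smallest ratio is 19/5 in the row of s_2, so s_2 leaves.

s_2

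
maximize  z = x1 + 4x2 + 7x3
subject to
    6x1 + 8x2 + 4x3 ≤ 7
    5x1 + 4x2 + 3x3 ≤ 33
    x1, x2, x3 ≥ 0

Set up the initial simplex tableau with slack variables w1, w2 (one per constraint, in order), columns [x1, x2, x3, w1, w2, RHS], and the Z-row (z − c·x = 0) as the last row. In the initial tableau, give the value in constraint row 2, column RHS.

The RHS of constraint 2 is b_2 = 33.

33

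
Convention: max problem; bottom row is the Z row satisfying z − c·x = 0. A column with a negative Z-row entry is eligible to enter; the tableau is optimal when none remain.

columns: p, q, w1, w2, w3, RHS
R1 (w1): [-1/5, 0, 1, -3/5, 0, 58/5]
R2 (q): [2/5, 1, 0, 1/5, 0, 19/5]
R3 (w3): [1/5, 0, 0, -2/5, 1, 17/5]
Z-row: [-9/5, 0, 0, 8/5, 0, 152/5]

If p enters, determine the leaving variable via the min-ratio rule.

q

Column p entries and ratios — w1: -1/5 ≤ 0, skip; q: (19/5)/(2/5) = 19/2; w3: (17/5)/(1/5) = 17.
Smallest ratio is 19/2 in the row of q, so q leaves.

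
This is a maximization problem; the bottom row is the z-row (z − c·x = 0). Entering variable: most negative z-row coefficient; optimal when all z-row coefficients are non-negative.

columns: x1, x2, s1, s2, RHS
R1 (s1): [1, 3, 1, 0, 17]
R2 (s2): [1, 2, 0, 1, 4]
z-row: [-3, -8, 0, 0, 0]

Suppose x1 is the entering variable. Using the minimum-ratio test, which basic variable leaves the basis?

s2

Column x1 entries and ratios — s1: 17/1 = 17; s2: 4/1 = 4.
Smallest ratio is 4 in the row of s2, so s2 leaves.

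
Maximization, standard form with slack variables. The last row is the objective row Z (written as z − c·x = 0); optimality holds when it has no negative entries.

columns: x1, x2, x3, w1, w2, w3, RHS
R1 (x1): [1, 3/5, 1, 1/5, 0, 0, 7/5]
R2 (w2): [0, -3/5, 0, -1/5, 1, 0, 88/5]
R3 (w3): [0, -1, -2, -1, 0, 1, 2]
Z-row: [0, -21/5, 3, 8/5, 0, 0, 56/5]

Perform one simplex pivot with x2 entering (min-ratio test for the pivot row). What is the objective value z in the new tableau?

21

Ratio test on column x2 — row 1: (7/5)/(3/5) = 7/3; row 2: entry -3/5 ≤ 0; row 3: entry -1 ≤ 0. Minimum is 7/3 at row 1 (x1 leaves); pivot element 3/5.
Pivot on row 1; the Z-row RHS becomes 56/5 − (-21/5)·(7/3) = 21.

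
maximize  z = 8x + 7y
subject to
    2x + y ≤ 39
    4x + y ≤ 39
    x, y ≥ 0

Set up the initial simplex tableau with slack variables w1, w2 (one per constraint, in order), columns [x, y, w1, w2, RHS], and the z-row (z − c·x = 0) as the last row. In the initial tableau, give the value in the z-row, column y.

-7

The z-row carries the negated objective coefficients: the y entry is -7.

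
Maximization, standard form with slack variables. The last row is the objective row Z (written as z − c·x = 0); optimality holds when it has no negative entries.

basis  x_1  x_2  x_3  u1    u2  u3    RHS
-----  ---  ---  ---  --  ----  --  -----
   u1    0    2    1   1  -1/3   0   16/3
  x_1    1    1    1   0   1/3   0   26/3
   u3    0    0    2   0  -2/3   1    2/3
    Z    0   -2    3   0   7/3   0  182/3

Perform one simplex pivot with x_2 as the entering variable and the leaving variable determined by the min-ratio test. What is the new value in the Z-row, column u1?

1

Ratio test on column x_2 — row 1: (16/3)/2 = 8/3; row 2: (26/3)/1 = 26/3; row 3: entry 0 ≤ 0. Minimum is 8/3 at row 1 (u1 leaves); pivot element 2.
Divide row 1 by 2; eliminate column x_2 from the other rows.
Z-row update in column u1: 0 − (-2)·(1/2) = 1.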